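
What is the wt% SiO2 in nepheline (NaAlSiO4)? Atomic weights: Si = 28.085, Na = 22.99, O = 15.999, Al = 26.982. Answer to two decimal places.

42.30 wt%

Molar mass of NaAlSiO4 = 1*22.99 + 1*26.982 + 1*28.085 + 4*15.999 = 142.053 g/mol.
Each formula unit contains 1 Si, equivalent to 1/1 = 1.0000 mol SiO2.
M(SiO2) = 1×28.085 + 2×15.999 = 60.083 g/mol.
Mass of SiO2 per formula unit = 1.0000 × 60.083 = 60.083 g.
SiO2 wt% = 60.083 / 142.053 × 100 = 42.30%.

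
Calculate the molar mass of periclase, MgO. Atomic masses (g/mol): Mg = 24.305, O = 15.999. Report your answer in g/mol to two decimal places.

40.30 g/mol

M = 1×24.305 + 1×15.999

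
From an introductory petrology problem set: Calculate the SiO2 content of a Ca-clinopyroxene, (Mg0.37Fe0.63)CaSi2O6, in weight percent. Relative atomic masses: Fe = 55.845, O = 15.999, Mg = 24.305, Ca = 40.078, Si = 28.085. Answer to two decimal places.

50.83 wt%

Molar mass of (Mg0.37Fe0.63)CaSi2O6 = 0.37·24.305 + 0.63·55.845 + 1·40.078 + 2·28.085 + 6·15.999 = 236.417 g/mol.
Each formula unit contains 2 Si, equivalent to 2/1 = 2.0000 mol SiO2.
M(SiO2) = 1×28.085 + 2×15.999 = 60.083 g/mol.
Mass of SiO2 per formula unit = 2.0000 × 60.083 = 120.166 g.
SiO2 wt% = 120.166 / 236.417 × 100 = 50.83%.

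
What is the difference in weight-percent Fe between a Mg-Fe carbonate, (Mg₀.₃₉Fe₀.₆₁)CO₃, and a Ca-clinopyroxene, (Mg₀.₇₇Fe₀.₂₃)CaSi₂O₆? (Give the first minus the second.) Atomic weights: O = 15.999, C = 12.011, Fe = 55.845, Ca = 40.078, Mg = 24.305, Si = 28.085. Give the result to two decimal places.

27.16 percentage points

M((Mg₀.₃₉Fe₀.₆₁)CO₃) = 103.552 g/mol, so wt% Fe = 34.065/103.552 × 100 = 32.90%.
M((Mg₀.₇₇Fe₀.₂₃)CaSi₂O₆) = 223.801 g/mol, so wt% Fe = 12.844/223.801 × 100 = 5.74%.
32.90 − 5.74 = 27.16 pp.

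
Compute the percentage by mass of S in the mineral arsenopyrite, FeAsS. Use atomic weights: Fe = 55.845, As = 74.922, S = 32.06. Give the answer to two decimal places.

19.69 wt%

Formula mass = 1·55.845 + 1·74.922 + 1·32.06 = 162.827 g/mol, of which 32.060 g is S.
So S makes up 32.060/162.827 = 0.1969 of the mass, i.e. 19.69%.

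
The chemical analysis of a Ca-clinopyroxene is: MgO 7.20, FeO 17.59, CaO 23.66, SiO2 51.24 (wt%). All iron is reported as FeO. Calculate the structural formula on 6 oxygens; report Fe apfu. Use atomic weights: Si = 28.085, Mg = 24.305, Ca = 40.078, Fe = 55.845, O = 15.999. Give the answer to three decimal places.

0.576 Fe apfu

MgO (M=40.304): mol = 0.17864; Mg = 0.17864, O = 0.17864.
FeO (M=71.844): mol = 0.24484; Fe = 0.24484, O = 0.24484.
CaO (M=56.077): mol = 0.42192; Ca = 0.42192, O = 0.42192.
SiO2 (M=60.083): mol = 0.85282; Si = 0.85282, O = 1.70564.
ΣO = 2.55104; factor = 6/ΣO = 2.35198.
Fe apfu = 0.24484 × 2.35198 = 0.576.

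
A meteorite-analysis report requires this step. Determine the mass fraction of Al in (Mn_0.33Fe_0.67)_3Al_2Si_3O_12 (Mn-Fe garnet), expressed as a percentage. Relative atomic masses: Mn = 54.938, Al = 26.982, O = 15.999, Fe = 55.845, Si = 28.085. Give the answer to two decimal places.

10.86 mass %

Formula mass = 0.99*54.938 + 2.01*55.845 + 2*26.982 + 3*28.085 + 12*15.999 = 496.844 g/mol, of which 53.964 g is Al.
So Al makes up 53.964/496.844 = 0.1086 of the mass, i.e. 10.86%.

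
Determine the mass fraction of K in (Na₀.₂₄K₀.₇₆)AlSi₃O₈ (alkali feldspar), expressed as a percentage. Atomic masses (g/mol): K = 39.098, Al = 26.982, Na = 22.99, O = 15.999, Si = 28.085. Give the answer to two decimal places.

10.83 mass %

M((Na₀.₂₄K₀.₇₆)AlSi₃O₈) = 274.461 g/mol.
K contributes 0.76 × 39.098 = 29.714 g per mole.
29.714/274.461 = 0.1083 → 10.83%.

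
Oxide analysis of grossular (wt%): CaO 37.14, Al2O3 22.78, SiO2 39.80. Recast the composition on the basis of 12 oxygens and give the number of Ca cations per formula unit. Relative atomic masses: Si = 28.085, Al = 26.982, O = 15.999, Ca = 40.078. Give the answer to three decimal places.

2.991 Ca apfu

CaO: 37.14/56.077 = 0.66230 mol → 0.66230 mol Ca, 0.66230 mol O.
Al2O3: 22.78/101.961 = 0.22342 mol → 0.44684 mol Al, 0.67026 mol O.
SiO2: 39.80/60.083 = 0.66242 mol → 0.66242 mol Si, 1.32484 mol O.
Total oxygen = 2.65740 mol. Normalization factor = 12/2.65740 = 4.51569.
Ca per 12 O = 0.66230 × 4.51569 = 2.991.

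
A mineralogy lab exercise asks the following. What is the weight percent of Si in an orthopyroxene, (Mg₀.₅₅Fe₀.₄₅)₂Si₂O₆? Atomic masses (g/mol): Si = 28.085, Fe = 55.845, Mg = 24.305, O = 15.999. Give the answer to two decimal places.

24.51 wt%

Formula mass = 1.10×24.305 + 0.90×55.845 + 2×28.085 + 6×15.999 = 229.160 g/mol, of which 56.170 g is Si.
So Si makes up 56.170/229.160 = 0.2451 of the mass, i.e. 24.51%.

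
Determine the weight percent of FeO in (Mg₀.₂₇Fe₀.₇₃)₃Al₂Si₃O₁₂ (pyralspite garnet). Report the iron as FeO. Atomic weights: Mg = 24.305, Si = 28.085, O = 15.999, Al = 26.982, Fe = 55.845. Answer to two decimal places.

M((Mg₀.₂₇Fe₀.₇₃)₃Al₂Si₃O₁₂) = 472.195 g/mol; M(FeO) = 71.844 g/mol.
Moles FeO per formula unit = 2.19 Fe ÷ 1 = 2.1900.
FeO fraction = (2.1900 × 71.844) / 472.195 = 157.338/472.195 = 0.3332.

33.32 wt%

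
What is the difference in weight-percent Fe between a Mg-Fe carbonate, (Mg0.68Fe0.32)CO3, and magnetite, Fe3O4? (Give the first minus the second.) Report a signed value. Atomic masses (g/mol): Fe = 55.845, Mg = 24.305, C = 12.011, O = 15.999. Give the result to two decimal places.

M((Mg0.68Fe0.32)CO3) = 94.406 g/mol, so wt% Fe = 17.870/94.406 × 100 = 18.93%.
M(Fe3O4) = 231.531 g/mol, so wt% Fe = 167.535/231.531 × 100 = 72.36%.
18.93 − 72.36 = -53.43 pp.

-53.43 percentage points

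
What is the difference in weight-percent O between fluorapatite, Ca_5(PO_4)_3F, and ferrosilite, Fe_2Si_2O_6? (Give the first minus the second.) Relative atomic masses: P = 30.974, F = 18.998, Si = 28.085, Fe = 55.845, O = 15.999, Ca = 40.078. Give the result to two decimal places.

1.69 percentage points

M(Ca_5(PO_4)_3F) = 504.298 g/mol, so wt% O = 191.988/504.298 × 100 = 38.07%.
M(Fe_2Si_2O_6) = 263.854 g/mol, so wt% O = 95.994/263.854 × 100 = 36.38%.
38.07 − 36.38 = 1.69 pp.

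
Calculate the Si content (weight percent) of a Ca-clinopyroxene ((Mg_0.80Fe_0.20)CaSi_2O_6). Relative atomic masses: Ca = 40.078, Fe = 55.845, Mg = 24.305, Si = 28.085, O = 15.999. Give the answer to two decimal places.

25.20 weight percent

Molar mass of (Mg_0.80Fe_0.20)CaSi_2O_6: 0.80×24.305 + 0.20×55.845 + 1×40.078 + 2×28.085 + 6×15.999 = 222.855 g/mol.
Mass of Si per formula unit: 2 × 28.085 = 56.170 g.
Weight fraction Si = 56.170 / 222.855 = 0.2520.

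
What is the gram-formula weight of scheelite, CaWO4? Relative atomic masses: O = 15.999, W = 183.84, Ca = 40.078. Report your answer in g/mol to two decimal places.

287.91 g/mol

The formula mass is the sum 1*40.078 + 1*183.84 + 4*15.999.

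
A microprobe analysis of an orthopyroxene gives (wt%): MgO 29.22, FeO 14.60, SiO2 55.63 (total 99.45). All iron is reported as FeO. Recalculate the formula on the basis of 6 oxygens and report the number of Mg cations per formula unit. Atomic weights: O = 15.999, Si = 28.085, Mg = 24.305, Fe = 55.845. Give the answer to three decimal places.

1.565 Mg apfu

MgO: 29.22/40.304 = 0.72499 mol → 0.72499 mol Mg, 0.72499 mol O.
FeO: 14.60/71.844 = 0.20322 mol → 0.20322 mol Fe, 0.20322 mol O.
SiO2: 55.63/60.083 = 0.92589 mol → 0.92589 mol Si, 1.85178 mol O.
Total oxygen = 2.77999 mol. Normalization factor = 6/2.77999 = 2.15828.
Mg per 6 O = 0.72499 × 2.15828 = 1.565.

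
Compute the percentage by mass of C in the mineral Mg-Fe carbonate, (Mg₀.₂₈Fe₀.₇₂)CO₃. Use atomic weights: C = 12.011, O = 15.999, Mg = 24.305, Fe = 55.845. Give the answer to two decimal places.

11.22 wt%

Formula mass = 0.28×24.305 + 0.72×55.845 + 1×12.011 + 3×15.999 = 107.022 g/mol, of which 12.011 g is C.
So C makes up 12.011/107.022 = 0.1122 of the mass, i.e. 11.22%.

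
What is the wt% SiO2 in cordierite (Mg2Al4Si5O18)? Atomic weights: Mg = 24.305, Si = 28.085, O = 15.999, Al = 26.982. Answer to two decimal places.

Molar mass of Mg2Al4Si5O18 = 2·24.305 + 4·26.982 + 5·28.085 + 18·15.999 = 584.945 g/mol.
Each formula unit contains 5 Si, equivalent to 5/1 = 5.0000 mol SiO2.
M(SiO2) = 1×28.085 + 2×15.999 = 60.083 g/mol.
Mass of SiO2 per formula unit = 5.0000 × 60.083 = 300.415 g.
SiO2 wt% = 300.415 / 584.945 × 100 = 51.36%.

51.36 wt%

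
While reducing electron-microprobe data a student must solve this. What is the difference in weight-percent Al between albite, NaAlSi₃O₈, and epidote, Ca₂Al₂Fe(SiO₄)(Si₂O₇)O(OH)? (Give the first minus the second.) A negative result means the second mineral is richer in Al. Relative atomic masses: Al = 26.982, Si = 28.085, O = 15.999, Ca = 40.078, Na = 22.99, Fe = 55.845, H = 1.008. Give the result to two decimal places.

First mineral: 26.982 g Al in 262.219 g formula = 10.29 wt% Al.
Second mineral: 53.964 g Al in 483.215 g formula = 11.17 wt% Al.
10.29% − 11.17% gives a difference of -0.88 percentage points.

-0.88 percentage points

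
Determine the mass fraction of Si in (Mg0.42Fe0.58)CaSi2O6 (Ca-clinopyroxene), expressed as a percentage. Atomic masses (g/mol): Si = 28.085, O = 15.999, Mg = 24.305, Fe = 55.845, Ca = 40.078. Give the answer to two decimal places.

M((Mg0.42Fe0.58)CaSi2O6) = 234.840 g/mol.
Si contributes 2 × 28.085 = 56.170 g per mole.
56.170/234.840 = 0.2392 → 23.92%.

23.92 weight percent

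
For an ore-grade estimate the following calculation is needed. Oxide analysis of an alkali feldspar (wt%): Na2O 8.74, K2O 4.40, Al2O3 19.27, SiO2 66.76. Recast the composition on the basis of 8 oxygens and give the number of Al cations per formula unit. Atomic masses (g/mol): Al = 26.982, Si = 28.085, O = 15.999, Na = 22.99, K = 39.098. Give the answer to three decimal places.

1.016 Al apfu

Na2O: 8.74/61.979 = 0.14102 mol → 0.28204 mol Na, 0.14102 mol O.
K2O: 4.40/94.195 = 0.04671 mol → 0.09342 mol K, 0.04671 mol O.
Al2O3: 19.27/101.961 = 0.18899 mol → 0.37798 mol Al, 0.56697 mol O.
SiO2: 66.76/60.083 = 1.11113 mol → 1.11113 mol Si, 2.22226 mol O.
Total oxygen = 2.97696 mol. Normalization factor = 8/2.97696 = 2.68731.
Al per 8 O = 0.37798 × 2.68731 = 1.016.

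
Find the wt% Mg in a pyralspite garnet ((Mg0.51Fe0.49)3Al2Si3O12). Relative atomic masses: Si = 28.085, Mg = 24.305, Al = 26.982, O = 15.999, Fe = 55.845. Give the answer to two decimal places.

M((Mg0.51Fe0.49)3Al2Si3O12) = 449.486 g/mol.
Mg contributes 1.53 × 24.305 = 37.187 g per mole.
37.187/449.486 = 0.0827 → 8.27%.

8.27 mass %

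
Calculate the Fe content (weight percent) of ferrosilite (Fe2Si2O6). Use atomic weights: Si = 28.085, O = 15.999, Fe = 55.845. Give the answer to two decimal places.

Formula mass = 2×55.845 + 2×28.085 + 6×15.999 = 263.854 g/mol, of which 111.690 g is Fe.
So Fe makes up 111.690/263.854 = 0.4233 of the mass, i.e. 42.33%.

42.33 weight percent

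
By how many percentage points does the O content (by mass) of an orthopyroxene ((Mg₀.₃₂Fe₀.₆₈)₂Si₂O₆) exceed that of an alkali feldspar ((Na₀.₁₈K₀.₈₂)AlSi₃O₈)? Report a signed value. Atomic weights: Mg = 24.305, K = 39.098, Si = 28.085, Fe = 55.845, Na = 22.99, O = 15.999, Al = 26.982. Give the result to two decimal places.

-7.07 percentage points

First mineral: 95.994 g O in 243.668 g formula = 39.40 wt% O.
Second mineral: 127.992 g O in 275.428 g formula = 46.47 wt% O.
39.40% − 46.47% gives a difference of -7.07 percentage points.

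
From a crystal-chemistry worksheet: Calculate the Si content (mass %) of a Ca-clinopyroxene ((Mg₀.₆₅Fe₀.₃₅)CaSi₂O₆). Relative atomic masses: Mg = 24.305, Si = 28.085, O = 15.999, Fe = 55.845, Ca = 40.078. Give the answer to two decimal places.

24.68 mass %

Molar mass of (Mg₀.₆₅Fe₀.₃₅)CaSi₂O₆: 0.65×24.305 + 0.35×55.845 + 1×40.078 + 2×28.085 + 6×15.999 = 227.586 g/mol.
Mass of Si per formula unit: 2 × 28.085 = 56.170 g.
Weight fraction Si = 56.170 / 227.586 = 0.2468.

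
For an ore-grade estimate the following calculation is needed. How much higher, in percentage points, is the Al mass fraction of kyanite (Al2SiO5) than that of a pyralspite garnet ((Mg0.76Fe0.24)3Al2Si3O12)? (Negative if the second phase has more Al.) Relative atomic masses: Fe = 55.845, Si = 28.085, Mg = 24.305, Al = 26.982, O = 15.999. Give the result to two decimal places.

20.63 percentage points

Al in Al2SiO5: molar mass 162.044 g/mol; 2×26.982 = 53.964 g → 33.30 wt%.
Al in (Mg0.76Fe0.24)3Al2Si3O12: molar mass 425.831 g/mol; 2×26.982 = 53.964 g → 12.67 wt%.
Difference = 33.30 − 12.67 = 20.63 percentage points.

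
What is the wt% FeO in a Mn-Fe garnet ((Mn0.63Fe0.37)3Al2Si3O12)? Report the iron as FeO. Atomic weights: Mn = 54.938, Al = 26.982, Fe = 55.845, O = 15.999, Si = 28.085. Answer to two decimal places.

16.08 wt%

M((Mn0.63Fe0.37)3Al2Si3O12) = 496.028 g/mol; M(FeO) = 71.844 g/mol.
Moles FeO per formula unit = 1.11 Fe ÷ 1 = 1.1100.
FeO fraction = (1.1100 × 71.844) / 496.028 = 79.747/496.028 = 0.1608.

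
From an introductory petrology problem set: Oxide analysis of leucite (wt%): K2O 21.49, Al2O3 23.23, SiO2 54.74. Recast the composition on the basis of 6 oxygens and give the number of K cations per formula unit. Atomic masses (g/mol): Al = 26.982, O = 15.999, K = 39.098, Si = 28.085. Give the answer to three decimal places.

1.001 K apfu

21.49 wt% K2O ÷ 94.195 g/mol = 0.22814 mol, giving 0.45628 K and 0.22814 O.
23.23 wt% Al2O3 ÷ 101.961 g/mol = 0.22783 mol, giving 0.45566 Al and 0.68349 O.
54.74 wt% SiO2 ÷ 60.083 g/mol = 0.91107 mol, giving 0.91107 Si and 1.82214 O.
Oxygen sums to 2.73377; scaling by 6/2.73377 = 2.19477 puts the formula on 6 O.
K: 0.45628 × 2.19477 = 1.001 atoms per formula unit.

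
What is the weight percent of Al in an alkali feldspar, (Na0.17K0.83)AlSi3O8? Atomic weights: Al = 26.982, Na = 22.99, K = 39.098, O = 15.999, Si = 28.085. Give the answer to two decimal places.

9.79 wt%

Formula mass = 0.17*22.99 + 0.83*39.098 + 1*26.982 + 3*28.085 + 8*15.999 = 275.589 g/mol, of which 26.982 g is Al.
So Al makes up 26.982/275.589 = 0.0979 of the mass, i.e. 9.79%.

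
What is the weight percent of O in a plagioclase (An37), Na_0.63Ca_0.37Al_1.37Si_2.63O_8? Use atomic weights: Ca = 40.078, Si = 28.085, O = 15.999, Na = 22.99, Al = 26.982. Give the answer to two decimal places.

47.73 mass %

M(Na_0.63Ca_0.37Al_1.37Si_2.63O_8) = 268.133 g/mol.
O contributes 8 × 15.999 = 127.992 g per mole.
127.992/268.133 = 0.4773 → 47.73%.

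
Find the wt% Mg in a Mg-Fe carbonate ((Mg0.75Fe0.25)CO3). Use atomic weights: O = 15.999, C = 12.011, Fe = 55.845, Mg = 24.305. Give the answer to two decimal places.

19.77 wt%

Molar mass of (Mg0.75Fe0.25)CO3: 0.75×24.305 + 0.25×55.845 + 1×12.011 + 3×15.999 = 92.198 g/mol.
Mass of Mg per formula unit: 0.75 × 24.305 = 18.229 g.
Weight fraction Mg = 18.229 / 92.198 = 0.1977.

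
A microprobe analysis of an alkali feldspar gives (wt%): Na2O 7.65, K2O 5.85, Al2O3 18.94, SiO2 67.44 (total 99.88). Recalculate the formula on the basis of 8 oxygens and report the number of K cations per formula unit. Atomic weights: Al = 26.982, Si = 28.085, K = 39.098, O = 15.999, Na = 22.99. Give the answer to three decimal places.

Na2O: 7.65/61.979 = 0.12343 mol → 0.24686 mol Na, 0.12343 mol O.
K2O: 5.85/94.195 = 0.06211 mol → 0.12422 mol K, 0.06211 mol O.
Al2O3: 18.94/101.961 = 0.18576 mol → 0.37152 mol Al, 0.55728 mol O.
SiO2: 67.44/60.083 = 1.12245 mol → 1.12245 mol Si, 2.24490 mol O.
Total oxygen = 2.98772 mol. Normalization factor = 8/2.98772 = 2.67763.
K per 8 O = 0.12422 × 2.67763 = 0.333.

0.333 K apfu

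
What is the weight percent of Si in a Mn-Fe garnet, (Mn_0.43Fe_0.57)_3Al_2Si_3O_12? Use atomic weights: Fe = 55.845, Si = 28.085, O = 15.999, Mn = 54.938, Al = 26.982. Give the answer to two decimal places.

Formula mass = 1.29*54.938 + 1.71*55.845 + 2*26.982 + 3*28.085 + 12*15.999 = 496.572 g/mol, of which 84.255 g is Si.
So Si makes up 84.255/496.572 = 0.1697 of the mass, i.e. 16.97%.

16.97 mass %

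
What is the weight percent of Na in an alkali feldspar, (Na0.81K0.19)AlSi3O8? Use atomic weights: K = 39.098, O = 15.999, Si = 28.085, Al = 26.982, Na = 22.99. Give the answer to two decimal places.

Formula mass = 0.81*22.99 + 0.19*39.098 + 1*26.982 + 3*28.085 + 8*15.999 = 265.280 g/mol, of which 18.622 g is Na.
So Na makes up 18.622/265.280 = 0.0702 of the mass, i.e. 7.02%.

7.02 weight percent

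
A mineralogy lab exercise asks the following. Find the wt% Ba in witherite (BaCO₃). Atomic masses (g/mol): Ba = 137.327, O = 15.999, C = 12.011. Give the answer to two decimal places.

Molar mass of BaCO₃: 1*137.327 + 1*12.011 + 3*15.999 = 197.335 g/mol.
Mass of Ba per formula unit: 1 × 137.327 = 137.327 g.
Weight fraction Ba = 137.327 / 197.335 = 0.6959.

69.59 weight percent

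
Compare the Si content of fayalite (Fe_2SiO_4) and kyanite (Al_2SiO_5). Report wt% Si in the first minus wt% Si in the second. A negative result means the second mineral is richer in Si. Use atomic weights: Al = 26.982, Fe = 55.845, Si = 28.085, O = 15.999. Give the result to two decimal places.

First mineral: 28.085 g Si in 203.771 g formula = 13.78 wt% Si.
Second mineral: 28.085 g Si in 162.044 g formula = 17.33 wt% Si.
13.78% − 17.33% gives a difference of -3.55 percentage points.

-3.55 percentage points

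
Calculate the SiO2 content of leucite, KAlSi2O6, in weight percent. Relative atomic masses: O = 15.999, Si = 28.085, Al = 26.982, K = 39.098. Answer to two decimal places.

55.06 wt%

Molar mass of KAlSi2O6 = 1×39.098 + 1×26.982 + 2×28.085 + 6×15.999 = 218.244 g/mol.
Each formula unit contains 2 Si, equivalent to 2/1 = 2.0000 mol SiO2.
M(SiO2) = 1×28.085 + 2×15.999 = 60.083 g/mol.
Mass of SiO2 per formula unit = 2.0000 × 60.083 = 120.166 g.
SiO2 wt% = 120.166 / 218.244 × 100 = 55.06%.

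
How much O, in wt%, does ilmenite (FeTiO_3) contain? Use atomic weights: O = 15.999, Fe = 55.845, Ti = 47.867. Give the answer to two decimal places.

31.64 wt%

Molar mass of FeTiO_3: 1*55.845 + 1*47.867 + 3*15.999 = 151.709 g/mol.
Mass of O per formula unit: 3 × 15.999 = 47.997 g.
Weight fraction O = 47.997 / 151.709 = 0.3164.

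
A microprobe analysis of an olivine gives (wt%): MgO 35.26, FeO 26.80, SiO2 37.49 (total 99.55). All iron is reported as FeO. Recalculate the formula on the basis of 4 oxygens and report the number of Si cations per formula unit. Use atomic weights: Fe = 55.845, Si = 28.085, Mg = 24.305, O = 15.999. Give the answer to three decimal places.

35.26 wt% MgO ÷ 40.304 g/mol = 0.87485 mol, giving 0.87485 Mg and 0.87485 O.
26.80 wt% FeO ÷ 71.844 g/mol = 0.37303 mol, giving 0.37303 Fe and 0.37303 O.
37.49 wt% SiO2 ÷ 60.083 g/mol = 0.62397 mol, giving 0.62397 Si and 1.24794 O.
Oxygen sums to 2.49582; scaling by 4/2.49582 = 1.60268 puts the formula on 4 O.
Si: 0.62397 × 1.60268 = 1.000 atoms per formula unit.

1.000 Si apfu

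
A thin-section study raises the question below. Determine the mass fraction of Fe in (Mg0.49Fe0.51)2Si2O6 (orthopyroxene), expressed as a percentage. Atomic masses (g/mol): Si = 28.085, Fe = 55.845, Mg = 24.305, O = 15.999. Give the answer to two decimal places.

Molar mass of (Mg0.49Fe0.51)2Si2O6: 0.98×24.305 + 1.02×55.845 + 2×28.085 + 6×15.999 = 232.945 g/mol.
Mass of Fe per formula unit: 1.02 × 55.845 = 56.962 g.
Weight fraction Fe = 56.962 / 232.945 = 0.2445.

24.45 mass %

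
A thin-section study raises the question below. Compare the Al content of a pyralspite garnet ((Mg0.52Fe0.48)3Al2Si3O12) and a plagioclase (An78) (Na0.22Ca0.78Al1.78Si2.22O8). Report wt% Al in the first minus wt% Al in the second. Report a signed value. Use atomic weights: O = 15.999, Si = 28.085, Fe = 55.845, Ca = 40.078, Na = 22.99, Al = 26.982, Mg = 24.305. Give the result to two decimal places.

M((Mg0.52Fe0.48)3Al2Si3O12) = 448.540 g/mol, so wt% Al = 53.964/448.540 × 100 = 12.03%.
M(Na0.22Ca0.78Al1.78Si2.22O8) = 274.687 g/mol, so wt% Al = 48.028/274.687 × 100 = 17.48%.
12.03 − 17.48 = -5.45 pp.

-5.45 percentage points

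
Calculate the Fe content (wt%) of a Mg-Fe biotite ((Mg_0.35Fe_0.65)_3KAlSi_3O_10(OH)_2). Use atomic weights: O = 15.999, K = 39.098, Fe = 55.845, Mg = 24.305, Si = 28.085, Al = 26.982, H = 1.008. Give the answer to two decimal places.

22.75 wt%

M((Mg_0.35Fe_0.65)_3KAlSi_3O_10(OH)_2) = 478.757 g/mol.
Fe contributes 1.95 × 55.845 = 108.898 g per mole.
108.898/478.757 = 0.2275 → 22.75%.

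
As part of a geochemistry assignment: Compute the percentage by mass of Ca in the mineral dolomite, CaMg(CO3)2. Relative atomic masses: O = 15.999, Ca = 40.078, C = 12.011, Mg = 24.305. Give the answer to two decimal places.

21.73 weight percent

Molar mass of CaMg(CO3)2: 1·40.078 + 1·24.305 + 2·12.011 + 6·15.999 = 184.399 g/mol.
Mass of Ca per formula unit: 1 × 40.078 = 40.078 g.
Weight fraction Ca = 40.078 / 184.399 = 0.2173.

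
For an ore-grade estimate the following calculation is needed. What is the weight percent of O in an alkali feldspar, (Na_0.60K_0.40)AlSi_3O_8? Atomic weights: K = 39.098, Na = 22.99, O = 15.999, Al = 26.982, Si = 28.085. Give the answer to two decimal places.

M((Na_0.60K_0.40)AlSi_3O_8) = 268.662 g/mol.
O contributes 8 × 15.999 = 127.992 g per mole.
127.992/268.662 = 0.4764 → 47.64%.

47.64 wt%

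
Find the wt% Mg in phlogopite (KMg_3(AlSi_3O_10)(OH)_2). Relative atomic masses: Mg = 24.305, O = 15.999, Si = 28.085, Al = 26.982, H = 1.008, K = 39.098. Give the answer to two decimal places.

17.47 wt%

M(KMg_3(AlSi_3O_10)(OH)_2) = 417.254 g/mol.
Mg contributes 3 × 24.305 = 72.915 g per mole.
72.915/417.254 = 0.1747 → 17.47%.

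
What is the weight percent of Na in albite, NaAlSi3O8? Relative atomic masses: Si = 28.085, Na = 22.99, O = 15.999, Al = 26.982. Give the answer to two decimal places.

8.77 wt%

Formula mass = 1*22.99 + 1*26.982 + 3*28.085 + 8*15.999 = 262.219 g/mol, of which 22.990 g is Na.
So Na makes up 22.990/262.219 = 0.0877 of the mass, i.e. 8.77%.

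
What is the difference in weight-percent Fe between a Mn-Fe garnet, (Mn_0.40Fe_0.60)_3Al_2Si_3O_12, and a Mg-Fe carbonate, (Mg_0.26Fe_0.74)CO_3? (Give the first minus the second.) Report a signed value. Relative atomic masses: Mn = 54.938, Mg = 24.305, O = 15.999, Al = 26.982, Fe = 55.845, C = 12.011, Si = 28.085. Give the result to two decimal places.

-18.15 percentage points

Fe in (Mn_0.40Fe_0.60)_3Al_2Si_3O_12: molar mass 496.654 g/mol; 1.80×55.845 = 100.521 g → 20.24 wt%.
Fe in (Mg_0.26Fe_0.74)CO_3: molar mass 107.653 g/mol; 0.74×55.845 = 41.325 g → 38.39 wt%.
Difference = 20.24 − 38.39 = -18.15 percentage points.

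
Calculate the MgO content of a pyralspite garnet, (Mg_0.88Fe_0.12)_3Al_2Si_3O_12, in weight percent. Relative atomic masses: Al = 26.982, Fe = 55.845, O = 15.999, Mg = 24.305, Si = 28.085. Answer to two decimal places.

Molar mass of (Mg_0.88Fe_0.12)_3Al_2Si_3O_12 = 2.64·24.305 + 0.36·55.845 + 2·26.982 + 3·28.085 + 12·15.999 = 414.476 g/mol.
Each formula unit contains 2.64 Mg, equivalent to 2.64/1 = 2.6400 mol MgO.
M(MgO) = 1×24.305 + 1×15.999 = 40.304 g/mol.
Mass of MgO per formula unit = 2.6400 × 40.304 = 106.403 g.
MgO wt% = 106.403 / 414.476 × 100 = 25.67%.

25.67 wt%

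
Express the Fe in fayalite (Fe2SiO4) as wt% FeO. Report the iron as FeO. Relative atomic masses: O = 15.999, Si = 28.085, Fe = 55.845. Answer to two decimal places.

M(Fe2SiO4) = 203.771 g/mol; M(FeO) = 71.844 g/mol.
Moles FeO per formula unit = 2 Fe ÷ 1 = 2.0000.
FeO fraction = (2.0000 × 71.844) / 203.771 = 143.688/203.771 = 0.7051.

70.51 wt%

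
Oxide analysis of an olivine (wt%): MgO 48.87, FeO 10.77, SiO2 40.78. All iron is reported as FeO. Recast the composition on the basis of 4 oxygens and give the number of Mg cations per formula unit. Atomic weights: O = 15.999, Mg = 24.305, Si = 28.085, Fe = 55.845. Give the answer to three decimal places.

MgO: 48.87/40.304 = 1.21253 mol → 1.21253 mol Mg, 1.21253 mol O.
FeO: 10.77/71.844 = 0.14991 mol → 0.14991 mol Fe, 0.14991 mol O.
SiO2: 40.78/60.083 = 0.67873 mol → 0.67873 mol Si, 1.35746 mol O.
Total oxygen = 2.71990 mol. Normalization factor = 4/2.71990 = 1.47064.
Mg per 4 O = 1.21253 × 1.47064 = 1.783.

1.783 Mg apfu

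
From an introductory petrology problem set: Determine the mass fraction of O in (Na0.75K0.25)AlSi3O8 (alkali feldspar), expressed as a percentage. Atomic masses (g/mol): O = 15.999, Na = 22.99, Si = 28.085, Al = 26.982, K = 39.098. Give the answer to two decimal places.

48.07 mass %

M((Na0.75K0.25)AlSi3O8) = 266.246 g/mol.
O contributes 8 × 15.999 = 127.992 g per mole.
127.992/266.246 = 0.4807 → 48.07%.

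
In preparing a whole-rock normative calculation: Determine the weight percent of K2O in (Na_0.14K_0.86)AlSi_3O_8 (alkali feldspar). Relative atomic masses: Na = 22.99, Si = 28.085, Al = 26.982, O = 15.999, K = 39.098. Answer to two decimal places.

Formula mass = 276.072 g/mol.
0.86 K → 0.4300 mol K2O per formula unit; M(K2O) = 94.195, so K2O mass = 40.504 g.
40.504/276.072 × 100 = 14.67 wt%.

14.67 wt%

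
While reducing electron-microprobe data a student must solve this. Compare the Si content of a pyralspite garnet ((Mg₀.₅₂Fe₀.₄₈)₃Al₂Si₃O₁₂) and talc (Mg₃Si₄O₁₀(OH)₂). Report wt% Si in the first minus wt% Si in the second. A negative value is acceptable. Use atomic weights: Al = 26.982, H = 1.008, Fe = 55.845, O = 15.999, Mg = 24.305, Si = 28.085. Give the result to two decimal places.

M((Mg₀.₅₂Fe₀.₄₈)₃Al₂Si₃O₁₂) = 448.540 g/mol, so wt% Si = 84.255/448.540 × 100 = 18.78%.
M(Mg₃Si₄O₁₀(OH)₂) = 379.259 g/mol, so wt% Si = 112.340/379.259 × 100 = 29.62%.
18.78 − 29.62 = -10.84 pp.

-10.84 percentage points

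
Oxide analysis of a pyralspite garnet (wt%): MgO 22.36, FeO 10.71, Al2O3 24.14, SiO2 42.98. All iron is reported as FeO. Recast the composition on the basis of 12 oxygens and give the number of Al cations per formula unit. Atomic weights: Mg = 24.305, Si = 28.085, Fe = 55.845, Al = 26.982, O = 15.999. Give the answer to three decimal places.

MgO: 22.36/40.304 = 0.55478 mol → 0.55478 mol Mg, 0.55478 mol O.
FeO: 10.71/71.844 = 0.14907 mol → 0.14907 mol Fe, 0.14907 mol O.
Al2O3: 24.14/101.961 = 0.23676 mol → 0.47352 mol Al, 0.71028 mol O.
SiO2: 42.98/60.083 = 0.71534 mol → 0.71534 mol Si, 1.43068 mol O.
Total oxygen = 2.84481 mol. Normalization factor = 12/2.84481 = 4.21821.
Al per 12 O = 0.47352 × 4.21821 = 1.997.

1.997 Al apfu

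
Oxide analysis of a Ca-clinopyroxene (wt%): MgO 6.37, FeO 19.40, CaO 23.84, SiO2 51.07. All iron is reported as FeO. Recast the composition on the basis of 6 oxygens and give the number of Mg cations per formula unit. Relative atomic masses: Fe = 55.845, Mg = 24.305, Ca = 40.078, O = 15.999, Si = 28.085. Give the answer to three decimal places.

0.371 Mg apfu

6.37 wt% MgO ÷ 40.304 g/mol = 0.15805 mol, giving 0.15805 Mg and 0.15805 O.
19.40 wt% FeO ÷ 71.844 g/mol = 0.27003 mol, giving 0.27003 Fe and 0.27003 O.
23.84 wt% CaO ÷ 56.077 g/mol = 0.42513 mol, giving 0.42513 Ca and 0.42513 O.
51.07 wt% SiO2 ÷ 60.083 g/mol = 0.84999 mol, giving 0.84999 Si and 1.69998 O.
Oxygen sums to 2.55319; scaling by 6/2.55319 = 2.35000 puts the formula on 6 O.
Mg: 0.15805 × 2.35000 = 0.371 atoms per formula unit.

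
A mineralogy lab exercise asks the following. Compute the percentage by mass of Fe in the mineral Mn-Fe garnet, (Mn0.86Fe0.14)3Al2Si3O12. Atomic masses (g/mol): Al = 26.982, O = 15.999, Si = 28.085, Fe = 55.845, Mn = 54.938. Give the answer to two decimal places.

4.73 mass %

M((Mn0.86Fe0.14)3Al2Si3O12) = 495.402 g/mol.
Fe contributes 0.42 × 55.845 = 23.455 g per mole.
23.455/495.402 = 0.0473 → 4.73%.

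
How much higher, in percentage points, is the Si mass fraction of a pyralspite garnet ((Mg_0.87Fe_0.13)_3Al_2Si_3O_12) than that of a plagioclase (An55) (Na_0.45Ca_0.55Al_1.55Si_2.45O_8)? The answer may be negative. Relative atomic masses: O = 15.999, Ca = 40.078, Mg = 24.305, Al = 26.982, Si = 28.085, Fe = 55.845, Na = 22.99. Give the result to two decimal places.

Si in (Mg_0.87Fe_0.13)_3Al_2Si_3O_12: molar mass 415.423 g/mol; 3×28.085 = 84.255 g → 20.28 wt%.
Si in Na_0.45Ca_0.55Al_1.55Si_2.45O_8: molar mass 271.011 g/mol; 2.45×28.085 = 68.808 g → 25.39 wt%.
Difference = 20.28 − 25.39 = -5.11 percentage points.

-5.11 percentage points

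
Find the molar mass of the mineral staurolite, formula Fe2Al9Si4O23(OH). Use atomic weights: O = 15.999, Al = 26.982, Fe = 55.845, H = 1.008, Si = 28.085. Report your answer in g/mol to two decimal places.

M = 2(55.845) + 9(26.982) + 4(28.085) + 24(15.999) + 1(1.008)

851.85 g/mol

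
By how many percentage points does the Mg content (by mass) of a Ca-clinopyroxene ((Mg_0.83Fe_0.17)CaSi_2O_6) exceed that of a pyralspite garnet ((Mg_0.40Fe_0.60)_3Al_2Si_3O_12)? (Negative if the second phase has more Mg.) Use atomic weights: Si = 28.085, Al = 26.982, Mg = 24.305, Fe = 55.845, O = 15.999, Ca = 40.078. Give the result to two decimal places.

First mineral: 20.173 g Mg in 221.909 g formula = 9.09 wt% Mg.
Second mineral: 29.166 g Mg in 459.894 g formula = 6.34 wt% Mg.
9.09% − 6.34% gives a difference of 2.75 percentage points.

2.75 percentage points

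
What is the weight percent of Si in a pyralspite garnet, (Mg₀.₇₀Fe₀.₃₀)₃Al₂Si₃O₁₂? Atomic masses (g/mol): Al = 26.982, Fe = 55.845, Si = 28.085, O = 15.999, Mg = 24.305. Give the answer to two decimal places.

19.53 mass %

M((Mg₀.₇₀Fe₀.₃₀)₃Al₂Si₃O₁₂) = 431.508 g/mol.
Si contributes 3 × 28.085 = 84.255 g per mole.
84.255/431.508 = 0.1953 → 19.53%.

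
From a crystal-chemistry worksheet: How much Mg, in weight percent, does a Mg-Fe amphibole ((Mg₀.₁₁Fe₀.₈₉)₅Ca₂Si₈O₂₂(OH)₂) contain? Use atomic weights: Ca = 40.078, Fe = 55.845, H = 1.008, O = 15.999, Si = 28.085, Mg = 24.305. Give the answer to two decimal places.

1.40 weight percent

Molar mass of (Mg₀.₁₁Fe₀.₈₉)₅Ca₂Si₈O₂₂(OH)₂: 0.55·24.305 + 4.45·55.845 + 2·40.078 + 8·28.085 + 24·15.999 + 2·1.008 = 952.706 g/mol.
Mass of Mg per formula unit: 0.55 × 24.305 = 13.368 g.
Weight fraction Mg = 13.368 / 952.706 = 0.0140.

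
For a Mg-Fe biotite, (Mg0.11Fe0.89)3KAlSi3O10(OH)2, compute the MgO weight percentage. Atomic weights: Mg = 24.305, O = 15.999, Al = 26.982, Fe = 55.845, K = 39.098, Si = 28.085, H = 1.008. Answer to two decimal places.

M((Mg0.11Fe0.89)3KAlSi3O10(OH)2) = 501.466 g/mol; M(MgO) = 40.304 g/mol.
Moles MgO per formula unit = 0.33 Mg ÷ 1 = 0.3300.
MgO fraction = (0.3300 × 40.304) / 501.466 = 13.300/501.466 = 0.0265.

2.65 wt%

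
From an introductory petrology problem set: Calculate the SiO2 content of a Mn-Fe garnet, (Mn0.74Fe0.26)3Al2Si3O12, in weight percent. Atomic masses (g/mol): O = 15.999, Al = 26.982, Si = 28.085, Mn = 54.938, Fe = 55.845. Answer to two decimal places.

36.36 wt%

Formula mass = 495.728 g/mol.
3 Si → 3.0000 mol SiO2 per formula unit; M(SiO2) = 60.083, so SiO2 mass = 180.249 g.
180.249/495.728 × 100 = 36.36 wt%.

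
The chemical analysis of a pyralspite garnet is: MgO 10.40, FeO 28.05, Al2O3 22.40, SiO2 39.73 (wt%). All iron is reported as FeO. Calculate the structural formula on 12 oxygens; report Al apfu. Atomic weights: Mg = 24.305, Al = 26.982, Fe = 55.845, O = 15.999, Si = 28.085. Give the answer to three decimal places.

2.005 Al apfu

10.40 wt% MgO ÷ 40.304 g/mol = 0.25804 mol, giving 0.25804 Mg and 0.25804 O.
28.05 wt% FeO ÷ 71.844 g/mol = 0.39043 mol, giving 0.39043 Fe and 0.39043 O.
22.40 wt% Al2O3 ÷ 101.961 g/mol = 0.21969 mol, giving 0.43938 Al and 0.65907 O.
39.73 wt% SiO2 ÷ 60.083 g/mol = 0.66125 mol, giving 0.66125 Si and 1.32250 O.
Oxygen sums to 2.63004; scaling by 12/2.63004 = 4.56267 puts the formula on 12 O.
Al: 0.43938 × 4.56267 = 2.005 atoms per formula unit.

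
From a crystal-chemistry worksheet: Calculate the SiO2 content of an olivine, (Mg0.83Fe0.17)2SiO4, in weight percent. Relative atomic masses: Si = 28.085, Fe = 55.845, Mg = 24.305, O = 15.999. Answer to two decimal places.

Molar mass of (Mg0.83Fe0.17)2SiO4 = 1.66·24.305 + 0.34·55.845 + 1·28.085 + 4·15.999 = 151.415 g/mol.
Each formula unit contains 1 Si, equivalent to 1/1 = 1.0000 mol SiO2.
M(SiO2) = 1×28.085 + 2×15.999 = 60.083 g/mol.
Mass of SiO2 per formula unit = 1.0000 × 60.083 = 60.083 g.
SiO2 wt% = 60.083 / 151.415 × 100 = 39.68%.

39.68 wt%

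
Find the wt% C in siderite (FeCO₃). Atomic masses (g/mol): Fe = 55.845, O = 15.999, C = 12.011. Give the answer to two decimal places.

10.37 mass %

M(FeCO₃) = 115.853 g/mol.
C contributes 1 × 12.011 = 12.011 g per mole.
12.011/115.853 = 0.1037 → 10.37%.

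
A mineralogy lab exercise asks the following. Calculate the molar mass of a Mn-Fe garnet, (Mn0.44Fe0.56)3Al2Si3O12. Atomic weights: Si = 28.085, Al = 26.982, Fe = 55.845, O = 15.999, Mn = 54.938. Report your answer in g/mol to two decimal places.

The formula mass is the sum 1.32(54.938) + 1.68(55.845) + 2(26.982) + 3(28.085) + 12(15.999).

496.54 g/mol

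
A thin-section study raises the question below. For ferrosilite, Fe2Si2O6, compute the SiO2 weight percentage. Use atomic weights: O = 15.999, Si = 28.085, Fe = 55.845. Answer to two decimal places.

45.54 wt%

Formula mass = 263.854 g/mol.
2 Si → 2.0000 mol SiO2 per formula unit; M(SiO2) = 60.083, so SiO2 mass = 120.166 g.
120.166/263.854 × 100 = 45.54 wt%.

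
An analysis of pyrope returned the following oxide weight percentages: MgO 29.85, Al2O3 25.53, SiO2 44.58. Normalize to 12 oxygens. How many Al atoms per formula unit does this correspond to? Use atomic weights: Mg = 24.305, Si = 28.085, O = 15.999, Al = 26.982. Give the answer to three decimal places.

2.019 Al apfu

MgO: 29.85/40.304 = 0.74062 mol → 0.74062 mol Mg, 0.74062 mol O.
Al2O3: 25.53/101.961 = 0.25039 mol → 0.50078 mol Al, 0.75117 mol O.
SiO2: 44.58/60.083 = 0.74197 mol → 0.74197 mol Si, 1.48394 mol O.
Total oxygen = 2.97573 mol. Normalization factor = 12/2.97573 = 4.03262.
Al per 12 O = 0.50078 × 4.03262 = 2.019.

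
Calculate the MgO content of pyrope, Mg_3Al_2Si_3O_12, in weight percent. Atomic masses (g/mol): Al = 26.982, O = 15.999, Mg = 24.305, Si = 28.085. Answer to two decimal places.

Formula mass = 403.122 g/mol.
3 Mg → 3.0000 mol MgO per formula unit; M(MgO) = 40.304, so MgO mass = 120.912 g.
120.912/403.122 × 100 = 29.99 wt%.

29.99 wt%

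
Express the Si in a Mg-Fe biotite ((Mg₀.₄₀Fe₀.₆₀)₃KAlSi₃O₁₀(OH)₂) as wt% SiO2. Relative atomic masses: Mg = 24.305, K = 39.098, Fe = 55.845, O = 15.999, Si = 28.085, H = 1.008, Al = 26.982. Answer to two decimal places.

38.03 wt%

Formula mass = 474.026 g/mol.
3 Si → 3.0000 mol SiO2 per formula unit; M(SiO2) = 60.083, so SiO2 mass = 180.249 g.
180.249/474.026 × 100 = 38.03 wt%.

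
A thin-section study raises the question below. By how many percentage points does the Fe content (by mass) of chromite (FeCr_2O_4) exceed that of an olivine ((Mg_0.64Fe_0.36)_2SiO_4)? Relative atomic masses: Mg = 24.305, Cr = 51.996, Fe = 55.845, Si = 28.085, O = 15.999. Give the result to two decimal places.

M(FeCr_2O_4) = 223.833 g/mol, so wt% Fe = 55.845/223.833 × 100 = 24.95%.
M((Mg_0.64Fe_0.36)_2SiO_4) = 163.400 g/mol, so wt% Fe = 40.208/163.400 × 100 = 24.61%.
24.95 − 24.61 = 0.34 pp.

0.34 percentage points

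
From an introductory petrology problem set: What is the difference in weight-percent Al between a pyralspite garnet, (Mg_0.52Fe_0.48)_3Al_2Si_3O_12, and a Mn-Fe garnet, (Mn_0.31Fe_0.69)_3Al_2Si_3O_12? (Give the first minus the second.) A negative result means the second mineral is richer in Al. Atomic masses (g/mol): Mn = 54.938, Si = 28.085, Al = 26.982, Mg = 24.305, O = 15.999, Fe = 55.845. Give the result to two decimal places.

M((Mg_0.52Fe_0.48)_3Al_2Si_3O_12) = 448.540 g/mol, so wt% Al = 53.964/448.540 × 100 = 12.03%.
M((Mn_0.31Fe_0.69)_3Al_2Si_3O_12) = 496.898 g/mol, so wt% Al = 53.964/496.898 × 100 = 10.86%.
12.03 − 10.86 = 1.17 pp.

1.17 percentage points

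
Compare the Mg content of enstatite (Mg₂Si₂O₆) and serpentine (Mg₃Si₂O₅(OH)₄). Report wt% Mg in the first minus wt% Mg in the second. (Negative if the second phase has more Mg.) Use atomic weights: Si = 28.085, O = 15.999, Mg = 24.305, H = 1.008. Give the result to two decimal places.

First mineral: 48.610 g Mg in 200.774 g formula = 24.21 wt% Mg.
Second mineral: 72.915 g Mg in 277.108 g formula = 26.31 wt% Mg.
24.21% − 26.31% gives a difference of -2.10 percentage points.

-2.10 percentage points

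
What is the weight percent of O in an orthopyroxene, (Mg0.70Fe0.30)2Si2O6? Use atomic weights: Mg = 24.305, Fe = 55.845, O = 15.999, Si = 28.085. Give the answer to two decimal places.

M((Mg0.70Fe0.30)2Si2O6) = 219.698 g/mol.
O contributes 6 × 15.999 = 95.994 g per mole.
95.994/219.698 = 0.4369 → 43.69%.

43.69 weight percent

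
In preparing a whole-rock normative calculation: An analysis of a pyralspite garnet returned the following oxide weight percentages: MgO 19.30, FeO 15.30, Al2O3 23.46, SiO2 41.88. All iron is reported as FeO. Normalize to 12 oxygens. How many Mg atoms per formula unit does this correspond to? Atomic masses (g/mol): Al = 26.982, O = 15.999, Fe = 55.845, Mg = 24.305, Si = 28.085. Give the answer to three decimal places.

19.30 wt% MgO ÷ 40.304 g/mol = 0.47886 mol, giving 0.47886 Mg and 0.47886 O.
15.30 wt% FeO ÷ 71.844 g/mol = 0.21296 mol, giving 0.21296 Fe and 0.21296 O.
23.46 wt% Al2O3 ÷ 101.961 g/mol = 0.23009 mol, giving 0.46018 Al and 0.69027 O.
41.88 wt% SiO2 ÷ 60.083 g/mol = 0.69704 mol, giving 0.69704 Si and 1.39408 O.
Oxygen sums to 2.77617; scaling by 12/2.77617 = 4.32250 puts the formula on 12 O.
Mg: 0.47886 × 4.32250 = 2.070 atoms per formula unit.

2.070 Mg apfu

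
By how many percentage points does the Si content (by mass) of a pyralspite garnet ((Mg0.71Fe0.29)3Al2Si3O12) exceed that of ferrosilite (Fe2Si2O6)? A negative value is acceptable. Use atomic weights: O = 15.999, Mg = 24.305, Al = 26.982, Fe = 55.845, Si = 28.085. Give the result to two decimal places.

-1.72 percentage points

First mineral: 84.255 g Si in 430.562 g formula = 19.57 wt% Si.
Second mineral: 56.170 g Si in 263.854 g formula = 21.29 wt% Si.
19.57% − 21.29% gives a difference of -1.72 percentage points.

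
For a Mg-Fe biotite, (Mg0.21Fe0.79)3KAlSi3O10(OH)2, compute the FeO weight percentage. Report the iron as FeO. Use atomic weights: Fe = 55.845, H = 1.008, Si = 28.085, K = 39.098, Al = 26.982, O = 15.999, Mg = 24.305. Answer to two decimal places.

34.61 wt%

Molar mass of (Mg0.21Fe0.79)3KAlSi3O10(OH)2 = 0.63·24.305 + 2.37·55.845 + 1·39.098 + 1·26.982 + 3·28.085 + 12·15.999 + 2·1.008 = 492.004 g/mol.
Each formula unit contains 2.37 Fe, equivalent to 2.37/1 = 2.3700 mol FeO.
M(FeO) = 1×55.845 + 1×15.999 = 71.844 g/mol.
Mass of FeO per formula unit = 2.3700 × 71.844 = 170.270 g.
FeO wt% = 170.270 / 492.004 × 100 = 34.61%.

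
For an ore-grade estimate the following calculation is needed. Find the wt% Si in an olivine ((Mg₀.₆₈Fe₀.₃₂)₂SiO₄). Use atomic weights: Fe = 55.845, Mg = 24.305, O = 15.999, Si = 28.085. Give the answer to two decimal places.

17.46 wt%

Molar mass of (Mg₀.₆₈Fe₀.₃₂)₂SiO₄: 1.36*24.305 + 0.64*55.845 + 1*28.085 + 4*15.999 = 160.877 g/mol.
Mass of Si per formula unit: 1 × 28.085 = 28.085 g.
Weight fraction Si = 28.085 / 160.877 = 0.1746.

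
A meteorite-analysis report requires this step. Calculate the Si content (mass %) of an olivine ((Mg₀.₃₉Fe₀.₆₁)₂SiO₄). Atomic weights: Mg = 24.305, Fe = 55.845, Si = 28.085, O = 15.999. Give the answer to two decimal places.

15.68 mass %

Molar mass of (Mg₀.₃₉Fe₀.₆₁)₂SiO₄: 0.78·24.305 + 1.22·55.845 + 1·28.085 + 4·15.999 = 179.170 g/mol.
Mass of Si per formula unit: 1 × 28.085 = 28.085 g.
Weight fraction Si = 28.085 / 179.170 = 0.1568.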